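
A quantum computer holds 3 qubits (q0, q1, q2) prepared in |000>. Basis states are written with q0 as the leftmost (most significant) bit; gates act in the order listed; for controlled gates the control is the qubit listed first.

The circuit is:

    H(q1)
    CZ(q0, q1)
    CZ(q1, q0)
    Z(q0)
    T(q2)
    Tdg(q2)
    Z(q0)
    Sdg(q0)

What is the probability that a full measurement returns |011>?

Outcome |011> occurs with probability 0. Key observation: the block from step 4 through step 7 cancels to the identity and can be dropped.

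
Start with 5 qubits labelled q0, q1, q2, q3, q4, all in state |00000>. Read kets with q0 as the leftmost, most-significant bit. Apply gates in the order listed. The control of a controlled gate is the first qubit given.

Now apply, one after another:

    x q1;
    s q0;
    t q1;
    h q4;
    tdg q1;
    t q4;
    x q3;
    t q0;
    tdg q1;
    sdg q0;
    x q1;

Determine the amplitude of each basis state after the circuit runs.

After the circuit, the state carries amplitude -sqrt(2)*exp(3*I*pi/4)/2 on |00010>, sqrt(2)/2 on |00011>, and 0 on every other basis state.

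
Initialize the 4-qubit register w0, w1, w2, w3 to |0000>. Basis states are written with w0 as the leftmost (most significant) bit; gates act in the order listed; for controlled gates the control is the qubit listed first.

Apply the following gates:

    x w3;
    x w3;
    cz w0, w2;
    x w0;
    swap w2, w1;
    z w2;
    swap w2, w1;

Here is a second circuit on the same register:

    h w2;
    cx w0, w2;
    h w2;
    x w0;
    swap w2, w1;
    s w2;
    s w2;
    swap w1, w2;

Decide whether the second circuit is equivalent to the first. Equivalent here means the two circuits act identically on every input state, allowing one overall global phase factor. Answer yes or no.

Yes: on every input state the two circuits agree up to one overall phase factor.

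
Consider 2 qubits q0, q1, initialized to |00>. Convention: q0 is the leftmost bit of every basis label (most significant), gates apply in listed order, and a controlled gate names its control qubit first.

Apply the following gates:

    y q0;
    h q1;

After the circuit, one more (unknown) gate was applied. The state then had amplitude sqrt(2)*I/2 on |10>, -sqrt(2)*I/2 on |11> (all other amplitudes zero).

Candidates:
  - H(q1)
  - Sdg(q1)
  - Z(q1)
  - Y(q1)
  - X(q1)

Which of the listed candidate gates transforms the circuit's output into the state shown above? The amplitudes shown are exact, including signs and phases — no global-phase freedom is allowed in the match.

It was Z(q1) that produced the state shown.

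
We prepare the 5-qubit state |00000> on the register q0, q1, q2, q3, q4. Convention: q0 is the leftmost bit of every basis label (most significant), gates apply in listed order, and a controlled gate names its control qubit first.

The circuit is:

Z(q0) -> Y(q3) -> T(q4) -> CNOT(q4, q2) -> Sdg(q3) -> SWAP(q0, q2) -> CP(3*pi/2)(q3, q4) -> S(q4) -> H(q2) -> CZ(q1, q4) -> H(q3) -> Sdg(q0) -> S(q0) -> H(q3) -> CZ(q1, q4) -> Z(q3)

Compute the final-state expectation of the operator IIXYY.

The observable IIXYY averages to 0.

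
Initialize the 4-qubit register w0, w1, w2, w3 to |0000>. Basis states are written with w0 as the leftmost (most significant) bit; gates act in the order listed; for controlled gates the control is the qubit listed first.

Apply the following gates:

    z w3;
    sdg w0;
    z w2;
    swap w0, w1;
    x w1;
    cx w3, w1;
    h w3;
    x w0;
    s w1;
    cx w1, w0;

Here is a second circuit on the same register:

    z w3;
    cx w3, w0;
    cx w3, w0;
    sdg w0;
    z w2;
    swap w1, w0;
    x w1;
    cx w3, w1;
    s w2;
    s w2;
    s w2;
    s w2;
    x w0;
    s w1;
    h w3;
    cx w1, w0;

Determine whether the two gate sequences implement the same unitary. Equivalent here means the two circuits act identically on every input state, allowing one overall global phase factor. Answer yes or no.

Yes, they are equivalent — the unitaries differ by at most a global phase.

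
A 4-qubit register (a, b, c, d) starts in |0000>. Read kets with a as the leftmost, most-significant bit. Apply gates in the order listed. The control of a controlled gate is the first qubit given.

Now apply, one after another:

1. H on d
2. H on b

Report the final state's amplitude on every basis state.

The resulting statevector has amplitude 1/2 on |0000>, 1/2 on |0001>, 1/2 on |0100>, 1/2 on |0101>, and 0 on every other basis state.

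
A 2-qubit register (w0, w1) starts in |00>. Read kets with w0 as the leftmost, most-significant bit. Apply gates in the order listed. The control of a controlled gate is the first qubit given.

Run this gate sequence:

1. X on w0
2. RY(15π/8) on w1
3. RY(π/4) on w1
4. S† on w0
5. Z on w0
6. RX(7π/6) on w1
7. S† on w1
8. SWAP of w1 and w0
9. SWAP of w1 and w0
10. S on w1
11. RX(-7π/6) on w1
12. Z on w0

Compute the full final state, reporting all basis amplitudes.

After the circuit, the state carries amplitude 0 on |00>, 0 on |01>, I*sqrt(1/2 - sqrt(2)/4)*sin(pi/16) + I*sqrt(sqrt(2)/4 + 1/2)*cos(pi/16) on |10>, -I*sqrt(sqrt(2)/4 + 1/2)*sin(pi/16) + I*sqrt(1/2 - sqrt(2)/4)*cos(pi/16) on |11>. Key observation: gates 5-12 undo each other exactly, leaving only the rest of the circuit to track.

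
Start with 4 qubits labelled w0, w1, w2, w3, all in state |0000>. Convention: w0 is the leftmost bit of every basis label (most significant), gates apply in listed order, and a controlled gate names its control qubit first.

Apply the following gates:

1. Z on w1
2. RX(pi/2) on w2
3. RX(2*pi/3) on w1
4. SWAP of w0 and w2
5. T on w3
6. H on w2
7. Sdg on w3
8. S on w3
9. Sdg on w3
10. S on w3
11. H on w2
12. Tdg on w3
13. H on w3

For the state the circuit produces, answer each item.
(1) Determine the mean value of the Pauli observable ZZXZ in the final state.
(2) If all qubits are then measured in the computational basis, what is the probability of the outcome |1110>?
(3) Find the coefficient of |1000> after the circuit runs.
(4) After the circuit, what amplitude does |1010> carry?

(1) In the final state, ZZXZ has expectation 0. Key observation: gates 5-12 undo each other exactly, leaving only the rest of the circuit to track.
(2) The probability of measuring |1110> is 0.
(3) The final state's coefficient on |1000> equals -I/4.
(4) The final state's coefficient on |1010> equals 0.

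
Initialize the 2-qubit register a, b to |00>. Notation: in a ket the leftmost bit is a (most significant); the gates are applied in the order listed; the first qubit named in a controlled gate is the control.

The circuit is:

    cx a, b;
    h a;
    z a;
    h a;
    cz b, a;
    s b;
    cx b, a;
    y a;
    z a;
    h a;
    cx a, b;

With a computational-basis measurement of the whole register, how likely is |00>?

A full measurement returns |00> with probability 1/2.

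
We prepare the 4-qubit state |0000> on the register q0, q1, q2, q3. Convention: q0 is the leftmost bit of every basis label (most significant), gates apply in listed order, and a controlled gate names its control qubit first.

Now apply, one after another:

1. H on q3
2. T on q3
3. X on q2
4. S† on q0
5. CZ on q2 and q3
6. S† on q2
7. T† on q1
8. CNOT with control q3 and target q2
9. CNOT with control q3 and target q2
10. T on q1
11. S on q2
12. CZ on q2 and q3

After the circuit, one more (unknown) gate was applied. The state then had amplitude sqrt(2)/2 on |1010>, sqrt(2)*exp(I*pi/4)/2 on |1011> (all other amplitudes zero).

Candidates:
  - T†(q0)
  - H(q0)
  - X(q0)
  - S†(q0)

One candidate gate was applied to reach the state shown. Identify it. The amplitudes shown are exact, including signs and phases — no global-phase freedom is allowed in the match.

The unique candidate consistent with the amplitudes is X(q0). Key observation: the block from step 5 through step 12 cancels to the identity and can be dropped.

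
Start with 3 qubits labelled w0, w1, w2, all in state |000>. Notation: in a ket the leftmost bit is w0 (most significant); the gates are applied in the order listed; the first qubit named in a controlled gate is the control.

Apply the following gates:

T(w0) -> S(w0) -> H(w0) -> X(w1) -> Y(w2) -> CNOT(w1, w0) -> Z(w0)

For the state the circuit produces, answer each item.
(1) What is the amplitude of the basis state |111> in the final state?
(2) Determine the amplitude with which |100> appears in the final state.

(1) The amplitude on |111> is -sqrt(2)*I/2.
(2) The final state's coefficient on |100> equals 0.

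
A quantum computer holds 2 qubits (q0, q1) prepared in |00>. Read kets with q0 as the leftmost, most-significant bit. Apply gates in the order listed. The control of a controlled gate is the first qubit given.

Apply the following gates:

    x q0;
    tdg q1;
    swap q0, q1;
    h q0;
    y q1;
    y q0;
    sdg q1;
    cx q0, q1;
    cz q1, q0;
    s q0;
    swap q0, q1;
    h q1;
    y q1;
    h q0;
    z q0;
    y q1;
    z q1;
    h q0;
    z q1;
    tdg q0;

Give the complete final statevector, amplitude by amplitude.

After the circuit, the state carries amplitude -I/2 on |00>, I/2 on |01>, exp(3*I*pi/4)/2 on |10>, exp(3*I*pi/4)/2 on |11>.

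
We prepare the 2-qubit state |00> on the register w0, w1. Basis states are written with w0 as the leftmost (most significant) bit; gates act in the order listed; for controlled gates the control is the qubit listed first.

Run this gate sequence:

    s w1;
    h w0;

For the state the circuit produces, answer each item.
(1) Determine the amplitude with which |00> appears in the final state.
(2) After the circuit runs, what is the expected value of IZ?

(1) The final state's coefficient on |00> equals sqrt(2)/2.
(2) In the final state, IZ has expectation 1.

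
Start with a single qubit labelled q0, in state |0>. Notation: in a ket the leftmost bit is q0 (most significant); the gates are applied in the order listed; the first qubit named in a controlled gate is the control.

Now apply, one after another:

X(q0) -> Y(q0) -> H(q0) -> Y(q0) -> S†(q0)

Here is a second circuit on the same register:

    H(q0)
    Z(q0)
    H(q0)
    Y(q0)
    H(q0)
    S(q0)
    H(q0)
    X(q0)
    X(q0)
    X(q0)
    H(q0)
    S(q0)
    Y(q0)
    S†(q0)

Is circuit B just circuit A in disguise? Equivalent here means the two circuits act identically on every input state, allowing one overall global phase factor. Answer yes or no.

Yes, they are equivalent — the unitaries differ by at most a global phase.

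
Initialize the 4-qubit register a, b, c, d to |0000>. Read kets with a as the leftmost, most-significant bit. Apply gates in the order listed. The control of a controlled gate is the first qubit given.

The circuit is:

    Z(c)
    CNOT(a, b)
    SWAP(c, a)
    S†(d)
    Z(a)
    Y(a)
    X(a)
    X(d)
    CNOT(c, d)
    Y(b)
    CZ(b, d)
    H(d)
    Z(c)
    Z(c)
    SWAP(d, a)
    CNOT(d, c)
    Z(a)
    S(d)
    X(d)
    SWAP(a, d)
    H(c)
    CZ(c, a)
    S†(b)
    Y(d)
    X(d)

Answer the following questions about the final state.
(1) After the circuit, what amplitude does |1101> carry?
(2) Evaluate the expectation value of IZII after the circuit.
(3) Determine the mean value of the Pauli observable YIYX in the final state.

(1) The final state's coefficient on |1101> equals -1/2.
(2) The expectation value of IZII is -1.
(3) The observable YIYX averages to 0.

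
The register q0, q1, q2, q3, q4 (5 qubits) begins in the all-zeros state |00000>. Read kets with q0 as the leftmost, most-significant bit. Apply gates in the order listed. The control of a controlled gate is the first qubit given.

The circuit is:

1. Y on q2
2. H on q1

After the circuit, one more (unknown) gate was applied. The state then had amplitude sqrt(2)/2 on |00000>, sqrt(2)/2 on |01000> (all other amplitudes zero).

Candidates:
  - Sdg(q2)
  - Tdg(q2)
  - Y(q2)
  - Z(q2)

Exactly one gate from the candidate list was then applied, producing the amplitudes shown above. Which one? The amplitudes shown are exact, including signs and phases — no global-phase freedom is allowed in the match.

The applied gate was Y(q2).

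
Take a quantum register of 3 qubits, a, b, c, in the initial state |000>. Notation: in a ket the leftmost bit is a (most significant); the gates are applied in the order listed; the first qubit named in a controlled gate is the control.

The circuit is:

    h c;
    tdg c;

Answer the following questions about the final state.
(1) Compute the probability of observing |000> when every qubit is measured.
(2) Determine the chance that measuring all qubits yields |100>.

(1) Outcome |000> occurs with probability 1/2.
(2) The probability of measuring |100> is 0.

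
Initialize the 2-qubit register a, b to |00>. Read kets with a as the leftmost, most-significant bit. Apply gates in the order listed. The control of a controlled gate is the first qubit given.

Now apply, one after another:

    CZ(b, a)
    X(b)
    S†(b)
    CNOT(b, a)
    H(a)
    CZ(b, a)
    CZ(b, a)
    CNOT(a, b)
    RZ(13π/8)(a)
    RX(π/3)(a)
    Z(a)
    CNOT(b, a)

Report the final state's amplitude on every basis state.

After the circuit, the state carries amplitude sqrt(2)*exp(13*I*pi/16)/4 on |00>, -sqrt(2)*exp(3*I*pi/16)/4 on |01>, sqrt(6)*exp(5*I*pi/16)/4 on |10>, sqrt(6)*exp(11*I*pi/16)/4 on |11>. Key observation: steps 6-7 multiply out to the identity, so the circuit reduces to the remaining gates.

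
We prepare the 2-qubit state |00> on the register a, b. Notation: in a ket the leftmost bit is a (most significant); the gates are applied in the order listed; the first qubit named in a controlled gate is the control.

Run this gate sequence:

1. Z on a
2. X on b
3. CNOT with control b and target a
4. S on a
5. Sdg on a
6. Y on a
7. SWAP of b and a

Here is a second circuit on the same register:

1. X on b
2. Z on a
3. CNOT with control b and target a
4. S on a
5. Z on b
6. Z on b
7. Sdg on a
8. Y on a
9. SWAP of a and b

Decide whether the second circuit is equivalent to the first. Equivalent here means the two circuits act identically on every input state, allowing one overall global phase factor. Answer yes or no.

Yes — the two circuits implement the same unitary up to a global phase.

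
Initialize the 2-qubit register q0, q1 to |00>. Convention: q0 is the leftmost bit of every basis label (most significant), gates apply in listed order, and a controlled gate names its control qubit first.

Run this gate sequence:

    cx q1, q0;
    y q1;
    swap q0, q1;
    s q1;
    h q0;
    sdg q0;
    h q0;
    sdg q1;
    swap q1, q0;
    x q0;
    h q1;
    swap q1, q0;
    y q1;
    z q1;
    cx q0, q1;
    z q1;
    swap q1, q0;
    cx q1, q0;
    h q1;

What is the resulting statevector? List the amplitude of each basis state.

The resulting statevector has amplitude 1/2 - I/2 on |00>, 1/2 + I/2 on |01>, 0 on |10>, 0 on |11>.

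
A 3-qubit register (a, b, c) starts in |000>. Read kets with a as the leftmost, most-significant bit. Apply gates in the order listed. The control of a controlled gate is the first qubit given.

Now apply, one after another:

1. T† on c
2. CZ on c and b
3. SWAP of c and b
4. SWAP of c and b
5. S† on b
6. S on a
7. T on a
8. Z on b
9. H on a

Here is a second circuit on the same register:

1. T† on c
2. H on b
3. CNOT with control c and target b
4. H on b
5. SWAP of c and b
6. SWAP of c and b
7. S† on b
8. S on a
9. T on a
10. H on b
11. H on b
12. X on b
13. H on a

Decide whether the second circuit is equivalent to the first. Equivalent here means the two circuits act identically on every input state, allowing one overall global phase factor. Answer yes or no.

No — the two circuits implement different unitaries, even allowing a global phase.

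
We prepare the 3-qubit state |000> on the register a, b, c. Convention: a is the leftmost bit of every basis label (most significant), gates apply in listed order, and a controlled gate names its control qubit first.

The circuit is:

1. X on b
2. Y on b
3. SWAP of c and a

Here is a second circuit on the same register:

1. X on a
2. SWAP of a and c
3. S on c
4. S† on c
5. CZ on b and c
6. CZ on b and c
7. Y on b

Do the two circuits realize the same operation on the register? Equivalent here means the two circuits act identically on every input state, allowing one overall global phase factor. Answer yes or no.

No — the two circuits implement different unitaries, even allowing a global phase.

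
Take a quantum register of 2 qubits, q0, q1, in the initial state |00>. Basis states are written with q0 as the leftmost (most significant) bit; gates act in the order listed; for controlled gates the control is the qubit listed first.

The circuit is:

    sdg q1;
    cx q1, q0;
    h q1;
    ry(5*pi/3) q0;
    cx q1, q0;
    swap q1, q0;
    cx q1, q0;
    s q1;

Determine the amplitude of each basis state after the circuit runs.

The final amplitudes are -sqrt(6)/4 on |00>, -sqrt(6)*I/4 on |01>, sqrt(2)/4 on |10>, sqrt(2)*I/4 on |11>.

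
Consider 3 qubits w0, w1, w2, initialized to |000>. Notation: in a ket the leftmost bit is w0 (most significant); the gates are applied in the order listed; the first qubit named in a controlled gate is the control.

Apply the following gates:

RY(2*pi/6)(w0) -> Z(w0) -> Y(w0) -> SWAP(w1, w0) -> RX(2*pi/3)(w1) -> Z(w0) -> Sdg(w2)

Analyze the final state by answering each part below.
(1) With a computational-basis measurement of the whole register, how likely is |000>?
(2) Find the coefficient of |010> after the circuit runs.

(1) The probability of measuring |000> is 5/8.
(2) The amplitude on |010> is sqrt(3)*(1 + I)/4.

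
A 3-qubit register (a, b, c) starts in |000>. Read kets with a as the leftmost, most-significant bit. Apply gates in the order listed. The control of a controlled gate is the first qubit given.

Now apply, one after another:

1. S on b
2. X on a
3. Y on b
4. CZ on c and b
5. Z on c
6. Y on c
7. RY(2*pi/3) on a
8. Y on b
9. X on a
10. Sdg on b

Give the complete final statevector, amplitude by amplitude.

The resulting statevector has amplitude I/2 on |001>, -sqrt(3)*I/2 on |101>, and 0 on every other basis state.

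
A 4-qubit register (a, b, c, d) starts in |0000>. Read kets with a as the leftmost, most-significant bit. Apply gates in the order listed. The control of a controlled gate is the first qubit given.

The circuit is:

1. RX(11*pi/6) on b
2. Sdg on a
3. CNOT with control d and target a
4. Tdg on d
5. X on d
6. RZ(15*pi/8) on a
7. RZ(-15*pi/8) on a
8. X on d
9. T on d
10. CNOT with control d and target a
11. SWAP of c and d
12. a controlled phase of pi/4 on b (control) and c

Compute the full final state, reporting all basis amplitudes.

The resulting statevector has amplitude -sqrt(6)/4 - sqrt(2)/4 on |0000>, I*(-sqrt(6) + sqrt(2))/4 on |0100>, and 0 on every other basis state. Key observation: the block from step 3 through step 10 cancels to the identity and can be dropped.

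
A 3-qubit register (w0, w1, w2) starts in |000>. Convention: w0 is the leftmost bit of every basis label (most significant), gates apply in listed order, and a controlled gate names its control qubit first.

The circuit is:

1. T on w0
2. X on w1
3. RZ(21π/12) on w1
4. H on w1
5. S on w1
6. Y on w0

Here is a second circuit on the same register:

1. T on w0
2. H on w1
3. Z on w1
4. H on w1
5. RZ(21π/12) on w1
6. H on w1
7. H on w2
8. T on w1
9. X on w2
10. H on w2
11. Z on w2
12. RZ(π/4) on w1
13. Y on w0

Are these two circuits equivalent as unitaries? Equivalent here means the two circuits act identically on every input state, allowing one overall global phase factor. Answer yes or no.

Yes — the two circuits implement the same unitary up to a global phase.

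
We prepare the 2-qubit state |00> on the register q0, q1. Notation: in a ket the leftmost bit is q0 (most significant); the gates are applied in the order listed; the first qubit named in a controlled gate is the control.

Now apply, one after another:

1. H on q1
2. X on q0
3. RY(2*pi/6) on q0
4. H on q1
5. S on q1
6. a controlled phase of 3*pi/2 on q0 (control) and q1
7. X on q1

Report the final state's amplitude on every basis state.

The resulting statevector has amplitude 0 on |00>, -1/2 on |01>, 0 on |10>, sqrt(3)/2 on |11>.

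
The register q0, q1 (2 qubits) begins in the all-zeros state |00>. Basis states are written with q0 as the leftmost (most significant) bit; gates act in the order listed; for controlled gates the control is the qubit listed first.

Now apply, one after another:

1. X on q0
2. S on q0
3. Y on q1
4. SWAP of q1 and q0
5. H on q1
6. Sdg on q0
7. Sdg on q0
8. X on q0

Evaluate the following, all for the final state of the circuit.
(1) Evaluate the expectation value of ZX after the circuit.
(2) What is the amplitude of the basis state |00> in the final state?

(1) The expectation value of ZX is -1.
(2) The final state's coefficient on |00> equals sqrt(2)/2.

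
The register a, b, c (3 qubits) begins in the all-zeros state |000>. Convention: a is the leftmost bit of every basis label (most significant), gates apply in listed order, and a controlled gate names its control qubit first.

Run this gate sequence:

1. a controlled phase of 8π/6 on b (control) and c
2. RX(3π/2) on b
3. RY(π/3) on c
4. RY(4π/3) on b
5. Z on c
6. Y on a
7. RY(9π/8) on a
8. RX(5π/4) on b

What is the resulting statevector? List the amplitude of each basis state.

After the circuit, the state carries amplitude -3*sqrt(2)*sqrt(1/2 - sqrt(2)/4)*sin(7*pi/16)/8 + 3*sqrt(2)*sqrt(sqrt(2)/4 + 1/2)*sin(7*pi/16)/8 - sqrt(6)*I*sqrt(sqrt(2)/4 + 1/2)*sin(7*pi/16)/8 + sqrt(6)*I*sqrt(1/2 - sqrt(2)/4)*sin(7*pi/16)/8 on |000>, -sqrt(6)*sqrt(sqrt(2)/4 + 1/2)*sin(7*pi/16)/8 + sqrt(6)*sqrt(1/2 - sqrt(2)/4)*sin(7*pi/16)/8 - sqrt(2)*I*sqrt(1/2 - sqrt(2)/4)*sin(7*pi/16)/8 + sqrt(2)*I*sqrt(sqrt(2)/4 + 1/2)*sin(7*pi/16)/8 on |001>, -sqrt(6)*sqrt(sqrt(2)/4 + 1/2)*sin(7*pi/16)/8 - sqrt(6)*sqrt(1/2 - sqrt(2)/4)*sin(7*pi/16)/8 - 3*sqrt(2)*I*sqrt(sqrt(2)/4 + 1/2)*sin(7*pi/16)/8 - 3*sqrt(2)*I*sqrt(1/2 - sqrt(2)/4)*sin(7*pi/16)/8 on |010>, sqrt(2)*sqrt(1/2 - sqrt(2)/4)*sin(7*pi/16)/8 + sqrt(2)*sqrt(sqrt(2)/4 + 1/2)*sin(7*pi/16)/8 + sqrt(6)*I*sqrt(1/2 - sqrt(2)/4)*sin(7*pi/16)/8 + sqrt(6)*I*sqrt(sqrt(2)/4 + 1/2)*sin(7*pi/16)/8 on |011>, -3*sqrt(2)*sqrt(1/2 - sqrt(2)/4)*cos(7*pi/16)/8 + 3*sqrt(2)*sqrt(sqrt(2)/4 + 1/2)*cos(7*pi/16)/8 - sqrt(6)*I*sqrt(sqrt(2)/4 + 1/2)*cos(7*pi/16)/8 + sqrt(6)*I*sqrt(1/2 - sqrt(2)/4)*cos(7*pi/16)/8 on |100>, -sqrt(6)*sqrt(sqrt(2)/4 + 1/2)*cos(7*pi/16)/8 + sqrt(6)*sqrt(1/2 - sqrt(2)/4)*cos(7*pi/16)/8 - sqrt(2)*I*sqrt(1/2 - sqrt(2)/4)*cos(7*pi/16)/8 + sqrt(2)*I*sqrt(sqrt(2)/4 + 1/2)*cos(7*pi/16)/8 on |101>, -sqrt(6)*sqrt(sqrt(2)/4 + 1/2)*cos(7*pi/16)/8 - sqrt(6)*sqrt(1/2 - sqrt(2)/4)*cos(7*pi/16)/8 - 3*sqrt(2)*I*sqrt(sqrt(2)/4 + 1/2)*cos(7*pi/16)/8 - 3*sqrt(2)*I*sqrt(1/2 - sqrt(2)/4)*cos(7*pi/16)/8 on |110>, sqrt(2)*sqrt(1/2 - sqrt(2)/4)*cos(7*pi/16)/8 + sqrt(2)*sqrt(sqrt(2)/4 + 1/2)*cos(7*pi/16)/8 + sqrt(6)*I*sqrt(1/2 - sqrt(2)/4)*cos(7*pi/16)/8 + sqrt(6)*I*sqrt(sqrt(2)/4 + 1/2)*cos(7*pi/16)/8 on |111>.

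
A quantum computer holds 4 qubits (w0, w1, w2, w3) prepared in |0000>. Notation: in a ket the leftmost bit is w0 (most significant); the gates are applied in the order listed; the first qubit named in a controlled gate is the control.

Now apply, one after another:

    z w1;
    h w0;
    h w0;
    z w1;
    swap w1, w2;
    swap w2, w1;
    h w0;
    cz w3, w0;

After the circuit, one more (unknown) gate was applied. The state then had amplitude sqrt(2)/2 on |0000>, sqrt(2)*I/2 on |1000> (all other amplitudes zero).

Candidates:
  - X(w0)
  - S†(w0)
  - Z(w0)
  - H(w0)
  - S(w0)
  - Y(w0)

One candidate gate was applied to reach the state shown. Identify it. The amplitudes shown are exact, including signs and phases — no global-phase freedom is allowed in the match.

The unique candidate consistent with the amplitudes is S(w0). Key observation: gates 1-4 undo each other exactly, leaving only the rest of the circuit to track.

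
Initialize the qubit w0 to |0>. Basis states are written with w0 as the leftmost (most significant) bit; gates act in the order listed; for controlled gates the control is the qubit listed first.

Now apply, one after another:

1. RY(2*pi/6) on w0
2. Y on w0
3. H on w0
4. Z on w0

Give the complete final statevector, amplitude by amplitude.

The resulting statevector has amplitude I*(-sqrt(2) + sqrt(6))/4 on |0>, I*(sqrt(2) + sqrt(6))/4 on |1>.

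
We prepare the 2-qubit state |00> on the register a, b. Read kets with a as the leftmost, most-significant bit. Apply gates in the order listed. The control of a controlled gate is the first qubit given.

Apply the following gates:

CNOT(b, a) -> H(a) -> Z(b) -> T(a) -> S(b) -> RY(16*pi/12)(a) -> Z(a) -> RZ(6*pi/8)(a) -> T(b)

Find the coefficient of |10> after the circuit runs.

The final state's coefficient on |10> equals (-sqrt(6) + sqrt(2)*exp(I*pi/4))*exp(3*I*pi/8)/4.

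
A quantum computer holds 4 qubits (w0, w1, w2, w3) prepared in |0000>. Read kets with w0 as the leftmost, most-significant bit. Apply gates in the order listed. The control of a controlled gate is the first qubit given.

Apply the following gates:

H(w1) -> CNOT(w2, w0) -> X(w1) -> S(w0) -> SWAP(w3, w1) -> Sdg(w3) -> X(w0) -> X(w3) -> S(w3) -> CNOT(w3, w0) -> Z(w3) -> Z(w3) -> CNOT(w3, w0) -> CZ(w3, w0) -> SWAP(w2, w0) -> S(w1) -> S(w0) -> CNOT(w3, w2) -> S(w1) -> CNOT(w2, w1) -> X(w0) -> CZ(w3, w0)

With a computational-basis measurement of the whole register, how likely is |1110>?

Outcome |1110> occurs with probability 1/2. Key observation: the block from step 10 through step 13 cancels to the identity and can be dropped.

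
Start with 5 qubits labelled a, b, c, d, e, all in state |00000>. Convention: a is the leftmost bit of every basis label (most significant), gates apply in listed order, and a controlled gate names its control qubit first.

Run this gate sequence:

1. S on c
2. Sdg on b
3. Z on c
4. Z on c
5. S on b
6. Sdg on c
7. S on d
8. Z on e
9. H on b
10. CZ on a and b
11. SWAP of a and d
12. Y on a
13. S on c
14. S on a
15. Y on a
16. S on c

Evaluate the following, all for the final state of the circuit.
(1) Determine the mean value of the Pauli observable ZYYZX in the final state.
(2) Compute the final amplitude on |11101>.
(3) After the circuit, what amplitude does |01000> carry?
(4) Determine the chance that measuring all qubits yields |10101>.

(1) In the final state, ZYYZX has expectation 0. Key observation: the block from step 1 through step 6 cancels to the identity and can be dropped.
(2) |11101> carries amplitude 0 in the final state.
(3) The final state's coefficient on |01000> equals sqrt(2)*I/2.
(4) A full measurement returns |10101> with probability 0.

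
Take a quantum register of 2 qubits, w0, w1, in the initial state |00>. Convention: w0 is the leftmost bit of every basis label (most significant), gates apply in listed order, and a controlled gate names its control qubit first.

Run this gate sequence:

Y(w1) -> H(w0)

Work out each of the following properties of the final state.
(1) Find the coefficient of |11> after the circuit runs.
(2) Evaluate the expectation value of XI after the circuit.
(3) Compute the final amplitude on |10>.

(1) The amplitude on |11> is sqrt(2)*I/2.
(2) The observable XI averages to 1.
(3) |10> carries amplitude 0 in the final state.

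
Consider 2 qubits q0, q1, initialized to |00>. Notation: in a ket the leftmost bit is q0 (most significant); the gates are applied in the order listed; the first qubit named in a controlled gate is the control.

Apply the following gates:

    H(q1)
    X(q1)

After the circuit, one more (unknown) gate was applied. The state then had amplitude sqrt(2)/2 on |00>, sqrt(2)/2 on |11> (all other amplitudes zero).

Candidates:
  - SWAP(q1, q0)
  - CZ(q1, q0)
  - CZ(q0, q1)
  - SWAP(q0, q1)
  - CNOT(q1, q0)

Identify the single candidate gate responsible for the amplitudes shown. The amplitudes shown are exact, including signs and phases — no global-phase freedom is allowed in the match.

The unique candidate consistent with the amplitudes is CNOT(q1, q0).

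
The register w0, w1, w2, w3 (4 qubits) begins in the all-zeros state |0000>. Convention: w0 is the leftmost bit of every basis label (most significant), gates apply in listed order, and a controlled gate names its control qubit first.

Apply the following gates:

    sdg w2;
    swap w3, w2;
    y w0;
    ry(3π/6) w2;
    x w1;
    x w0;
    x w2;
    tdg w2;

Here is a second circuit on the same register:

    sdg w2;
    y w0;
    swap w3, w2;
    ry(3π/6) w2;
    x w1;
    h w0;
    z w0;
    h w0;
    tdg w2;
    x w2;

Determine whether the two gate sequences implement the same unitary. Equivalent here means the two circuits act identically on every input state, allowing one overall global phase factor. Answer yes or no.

No: there is an input state on which the two circuits produce genuinely different outputs (not merely differing by a phase).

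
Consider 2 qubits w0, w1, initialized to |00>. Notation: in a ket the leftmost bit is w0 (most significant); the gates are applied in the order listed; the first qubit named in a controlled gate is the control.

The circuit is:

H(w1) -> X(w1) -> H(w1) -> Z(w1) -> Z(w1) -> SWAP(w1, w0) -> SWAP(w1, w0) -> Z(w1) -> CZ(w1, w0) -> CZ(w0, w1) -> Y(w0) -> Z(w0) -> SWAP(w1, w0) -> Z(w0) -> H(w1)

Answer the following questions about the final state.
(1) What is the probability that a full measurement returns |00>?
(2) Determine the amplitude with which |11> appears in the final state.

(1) Outcome |00> occurs with probability 1/2. Key observation: steps 1-4 multiply out to the identity, so the circuit reduces to the remaining gates.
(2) The final state's coefficient on |11> equals 0.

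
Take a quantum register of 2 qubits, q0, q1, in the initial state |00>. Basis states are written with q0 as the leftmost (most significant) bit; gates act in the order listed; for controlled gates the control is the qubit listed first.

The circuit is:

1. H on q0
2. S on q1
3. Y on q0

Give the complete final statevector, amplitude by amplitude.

After the circuit, the state carries amplitude -sqrt(2)*I/2 on |00>, 0 on |01>, sqrt(2)*I/2 on |10>, 0 on |11>.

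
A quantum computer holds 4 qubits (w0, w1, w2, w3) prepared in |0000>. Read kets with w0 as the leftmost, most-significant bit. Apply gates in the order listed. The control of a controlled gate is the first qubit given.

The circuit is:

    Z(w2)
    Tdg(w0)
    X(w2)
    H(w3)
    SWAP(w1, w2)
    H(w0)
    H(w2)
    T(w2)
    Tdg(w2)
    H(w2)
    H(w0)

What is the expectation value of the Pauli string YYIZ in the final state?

The expectation value of YYIZ is 0.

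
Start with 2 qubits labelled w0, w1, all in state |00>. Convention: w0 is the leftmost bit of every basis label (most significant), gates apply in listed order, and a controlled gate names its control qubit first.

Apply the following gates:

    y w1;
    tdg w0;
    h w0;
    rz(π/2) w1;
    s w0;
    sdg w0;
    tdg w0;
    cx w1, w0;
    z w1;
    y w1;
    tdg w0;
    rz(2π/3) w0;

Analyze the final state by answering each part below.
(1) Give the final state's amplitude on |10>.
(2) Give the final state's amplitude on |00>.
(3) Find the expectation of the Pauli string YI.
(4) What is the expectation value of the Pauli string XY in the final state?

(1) |10> carries amplitude -sqrt(2)*exp(I*pi/3)/2 in the final state.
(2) |00> carries amplitude sqrt(2)*exp(2*I*pi/3)/2 in the final state.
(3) The expectation value of YI is sqrt(3)/2.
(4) In the final state, XY has expectation 0.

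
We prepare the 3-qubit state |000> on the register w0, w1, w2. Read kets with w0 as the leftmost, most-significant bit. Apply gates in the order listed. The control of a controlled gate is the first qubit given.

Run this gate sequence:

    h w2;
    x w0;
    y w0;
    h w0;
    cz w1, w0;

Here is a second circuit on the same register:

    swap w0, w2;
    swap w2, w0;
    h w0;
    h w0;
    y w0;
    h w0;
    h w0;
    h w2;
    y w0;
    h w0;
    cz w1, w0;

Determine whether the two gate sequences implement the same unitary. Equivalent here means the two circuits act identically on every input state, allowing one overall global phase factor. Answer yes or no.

No: there is an input state on which the two circuits produce genuinely different outputs (not merely differing by a phase).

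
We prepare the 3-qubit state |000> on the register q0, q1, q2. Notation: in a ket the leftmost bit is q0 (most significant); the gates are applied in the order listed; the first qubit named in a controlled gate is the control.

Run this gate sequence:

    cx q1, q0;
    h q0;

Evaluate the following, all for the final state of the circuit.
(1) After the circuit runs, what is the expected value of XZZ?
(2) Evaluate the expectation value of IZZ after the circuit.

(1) The expectation value of XZZ is 1.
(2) The observable IZZ averages to 1.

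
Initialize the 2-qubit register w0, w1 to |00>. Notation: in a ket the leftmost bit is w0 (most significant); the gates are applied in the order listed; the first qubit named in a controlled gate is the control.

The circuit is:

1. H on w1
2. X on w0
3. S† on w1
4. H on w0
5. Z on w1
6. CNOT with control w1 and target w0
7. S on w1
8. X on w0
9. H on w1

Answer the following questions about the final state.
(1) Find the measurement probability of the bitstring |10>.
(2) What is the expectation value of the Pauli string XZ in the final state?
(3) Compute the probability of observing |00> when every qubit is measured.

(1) Outcome |10> occurs with probability 1/2.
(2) The observable XZ averages to -1.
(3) The probability of measuring |00> is 1/2.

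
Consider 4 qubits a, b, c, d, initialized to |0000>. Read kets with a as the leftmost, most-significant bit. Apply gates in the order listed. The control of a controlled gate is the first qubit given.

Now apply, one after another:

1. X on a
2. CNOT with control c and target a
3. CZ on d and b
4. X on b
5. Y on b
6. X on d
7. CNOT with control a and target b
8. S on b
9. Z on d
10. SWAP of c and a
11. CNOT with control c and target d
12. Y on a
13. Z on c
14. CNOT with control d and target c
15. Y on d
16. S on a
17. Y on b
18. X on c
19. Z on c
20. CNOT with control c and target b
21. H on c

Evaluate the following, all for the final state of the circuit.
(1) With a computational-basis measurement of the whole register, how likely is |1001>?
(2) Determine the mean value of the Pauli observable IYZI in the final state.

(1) Outcome |1001> occurs with probability 1/2.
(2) The expectation value of IYZI is 0.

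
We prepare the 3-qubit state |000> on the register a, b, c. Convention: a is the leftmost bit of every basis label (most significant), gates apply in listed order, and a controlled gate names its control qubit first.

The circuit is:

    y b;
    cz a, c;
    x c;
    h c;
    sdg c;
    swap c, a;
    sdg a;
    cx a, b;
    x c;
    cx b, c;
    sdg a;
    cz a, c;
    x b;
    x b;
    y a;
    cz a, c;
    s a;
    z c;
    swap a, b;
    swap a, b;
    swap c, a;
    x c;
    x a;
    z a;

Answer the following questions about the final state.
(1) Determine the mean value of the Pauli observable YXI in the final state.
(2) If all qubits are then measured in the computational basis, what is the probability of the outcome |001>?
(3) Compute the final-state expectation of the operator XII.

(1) The expectation value of YXI is 0. Key observation: the block from step 19 through step 20 cancels to the identity and can be dropped.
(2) Outcome |001> occurs with probability 1/2.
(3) In the final state, XII has expectation 0.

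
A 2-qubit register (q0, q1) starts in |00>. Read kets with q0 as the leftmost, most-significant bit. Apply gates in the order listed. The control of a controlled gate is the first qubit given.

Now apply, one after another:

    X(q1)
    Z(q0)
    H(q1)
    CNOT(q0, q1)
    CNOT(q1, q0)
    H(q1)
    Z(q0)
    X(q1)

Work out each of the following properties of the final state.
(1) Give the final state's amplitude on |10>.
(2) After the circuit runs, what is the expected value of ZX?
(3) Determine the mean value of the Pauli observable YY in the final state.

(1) The amplitude on |10> is -1/2.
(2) The expectation value of ZX is 1.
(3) In the final state, YY has expectation -1.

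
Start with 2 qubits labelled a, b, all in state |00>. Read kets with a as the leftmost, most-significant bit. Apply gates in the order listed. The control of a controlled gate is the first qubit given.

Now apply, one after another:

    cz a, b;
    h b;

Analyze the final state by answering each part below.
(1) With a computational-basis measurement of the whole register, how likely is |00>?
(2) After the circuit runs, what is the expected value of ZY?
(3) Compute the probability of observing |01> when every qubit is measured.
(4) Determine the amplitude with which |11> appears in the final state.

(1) Outcome |00> occurs with probability 1/2.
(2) The expectation value of ZY is 0.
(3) The probability of measuring |01> is 1/2.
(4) The final state's coefficient on |11> equals 0.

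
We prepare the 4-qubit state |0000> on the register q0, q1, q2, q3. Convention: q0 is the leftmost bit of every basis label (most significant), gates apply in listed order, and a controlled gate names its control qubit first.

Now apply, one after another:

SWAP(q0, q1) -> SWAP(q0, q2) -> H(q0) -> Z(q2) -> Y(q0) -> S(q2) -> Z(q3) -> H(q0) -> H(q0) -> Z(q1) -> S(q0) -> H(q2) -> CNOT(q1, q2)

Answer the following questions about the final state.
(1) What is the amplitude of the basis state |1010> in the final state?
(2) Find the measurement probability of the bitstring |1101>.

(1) The final state's coefficient on |1010> equals -1/2. Key observation: gates 8-9 undo each other exactly, leaving only the rest of the circuit to track.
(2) A full measurement returns |1101> with probability 0.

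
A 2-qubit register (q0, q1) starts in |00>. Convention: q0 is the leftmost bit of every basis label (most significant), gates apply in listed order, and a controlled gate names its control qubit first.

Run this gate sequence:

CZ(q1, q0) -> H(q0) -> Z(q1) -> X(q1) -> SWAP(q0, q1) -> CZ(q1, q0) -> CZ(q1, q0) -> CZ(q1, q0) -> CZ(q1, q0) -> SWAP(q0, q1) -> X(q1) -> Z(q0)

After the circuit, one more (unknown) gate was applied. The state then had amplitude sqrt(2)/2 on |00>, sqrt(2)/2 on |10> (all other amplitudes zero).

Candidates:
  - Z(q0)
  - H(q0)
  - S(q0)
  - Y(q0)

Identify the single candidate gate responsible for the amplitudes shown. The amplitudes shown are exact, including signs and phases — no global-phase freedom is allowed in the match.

It was Z(q0) that produced the state shown. Key observation: the block from step 4 through step 11 cancels to the identity and can be dropped.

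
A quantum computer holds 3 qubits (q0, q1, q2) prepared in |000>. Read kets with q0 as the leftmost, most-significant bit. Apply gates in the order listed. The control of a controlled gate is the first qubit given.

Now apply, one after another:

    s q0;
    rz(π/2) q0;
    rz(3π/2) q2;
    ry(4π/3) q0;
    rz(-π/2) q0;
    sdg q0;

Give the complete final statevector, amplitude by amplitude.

The resulting statevector has amplitude exp(I*pi/4)/2 on |000>, sqrt(3)*exp(I*pi/4)/2 on |100>, and 0 on every other basis state.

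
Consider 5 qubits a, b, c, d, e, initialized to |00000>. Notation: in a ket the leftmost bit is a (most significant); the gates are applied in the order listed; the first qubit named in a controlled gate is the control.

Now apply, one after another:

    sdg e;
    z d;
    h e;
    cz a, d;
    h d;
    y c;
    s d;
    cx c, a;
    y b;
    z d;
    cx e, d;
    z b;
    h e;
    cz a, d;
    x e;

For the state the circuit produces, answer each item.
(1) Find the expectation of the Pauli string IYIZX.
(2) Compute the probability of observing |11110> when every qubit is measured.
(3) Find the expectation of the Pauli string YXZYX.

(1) The observable IYIZX averages to 0.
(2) The probability of measuring |11110> is 1/4.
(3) In the final state, YXZYX has expectation 0.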